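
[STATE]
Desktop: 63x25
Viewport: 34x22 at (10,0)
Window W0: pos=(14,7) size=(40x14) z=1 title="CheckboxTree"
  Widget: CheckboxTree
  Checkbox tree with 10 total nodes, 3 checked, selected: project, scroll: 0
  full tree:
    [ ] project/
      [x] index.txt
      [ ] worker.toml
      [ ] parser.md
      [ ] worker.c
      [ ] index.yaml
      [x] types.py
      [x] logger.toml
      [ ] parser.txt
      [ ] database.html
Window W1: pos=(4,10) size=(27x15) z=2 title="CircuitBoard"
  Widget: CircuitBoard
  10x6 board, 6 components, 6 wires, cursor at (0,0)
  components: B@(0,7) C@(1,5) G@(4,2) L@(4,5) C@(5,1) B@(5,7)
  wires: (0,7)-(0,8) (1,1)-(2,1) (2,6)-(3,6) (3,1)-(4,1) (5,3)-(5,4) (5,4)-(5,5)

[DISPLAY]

                                  
                                  
                                  
                                  
                                  
                                  
                                  
    ┏━━━━━━━━━━━━━━━━━━━━━━━━━━━━━
    ┃ CheckboxTree                
    ┠─────────────────────────────
━━━━━━━━━━━━━━━━━━━━┓             
uitBoard            ┃             
────────────────────┨ml           
1 2 3 4 5 6 7 8 9   ┃             
]                   ┃             
                    ┃l            
   ·               C┃             
   │                ┃ml           
   ·                ┃t            
                    ┃html         
   ·                ┃━━━━━━━━━━━━━
   │                ┃             


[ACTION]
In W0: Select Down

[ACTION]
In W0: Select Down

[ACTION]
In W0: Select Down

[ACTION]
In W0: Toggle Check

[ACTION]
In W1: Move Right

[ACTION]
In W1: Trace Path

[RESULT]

                                  
                                  
                                  
                                  
                                  
                                  
                                  
    ┏━━━━━━━━━━━━━━━━━━━━━━━━━━━━━
    ┃ CheckboxTree                
    ┠─────────────────────────────
━━━━━━━━━━━━━━━━━━━━┓             
uitBoard            ┃             
────────────────────┨ml           
1 2 3 4 5 6 7 8 9   ┃             
  [.]               ┃             
                    ┃l            
   ·               C┃             
   │                ┃ml           
   ·                ┃t            
                    ┃html         
   ·                ┃━━━━━━━━━━━━━
   │                ┃             


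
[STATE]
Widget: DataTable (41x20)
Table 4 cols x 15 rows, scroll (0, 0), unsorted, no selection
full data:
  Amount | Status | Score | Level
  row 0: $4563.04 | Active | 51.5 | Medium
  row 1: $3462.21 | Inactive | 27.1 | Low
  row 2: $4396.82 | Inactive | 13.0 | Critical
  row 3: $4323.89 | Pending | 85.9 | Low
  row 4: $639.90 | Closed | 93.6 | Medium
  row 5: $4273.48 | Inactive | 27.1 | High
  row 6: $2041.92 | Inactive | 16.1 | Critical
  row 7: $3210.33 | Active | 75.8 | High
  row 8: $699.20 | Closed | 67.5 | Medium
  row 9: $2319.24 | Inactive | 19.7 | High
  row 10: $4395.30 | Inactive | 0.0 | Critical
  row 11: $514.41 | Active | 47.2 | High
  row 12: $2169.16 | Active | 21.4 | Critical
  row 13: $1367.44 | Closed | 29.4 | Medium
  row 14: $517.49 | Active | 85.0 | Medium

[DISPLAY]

Amount  │Status  │Score│Level            
────────┼────────┼─────┼────────         
$4563.04│Active  │51.5 │Medium           
$3462.21│Inactive│27.1 │Low              
$4396.82│Inactive│13.0 │Critical         
$4323.89│Pending │85.9 │Low              
$639.90 │Closed  │93.6 │Medium           
$4273.48│Inactive│27.1 │High             
$2041.92│Inactive│16.1 │Critical         
$3210.33│Active  │75.8 │High             
$699.20 │Closed  │67.5 │Medium           
$2319.24│Inactive│19.7 │High             
$4395.30│Inactive│0.0  │Critical         
$514.41 │Active  │47.2 │High             
$2169.16│Active  │21.4 │Critical         
$1367.44│Closed  │29.4 │Medium           
$517.49 │Active  │85.0 │Medium           
                                         
                                         
                                         


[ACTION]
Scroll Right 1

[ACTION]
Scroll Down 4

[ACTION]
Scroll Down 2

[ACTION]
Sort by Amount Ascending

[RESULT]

Amount ▲│Status  │Score│Level            
────────┼────────┼─────┼────────         
$514.41 │Active  │47.2 │High             
$517.49 │Active  │85.0 │Medium           
$639.90 │Closed  │93.6 │Medium           
$699.20 │Closed  │67.5 │Medium           
$1367.44│Closed  │29.4 │Medium           
$2041.92│Inactive│16.1 │Critical         
$2169.16│Active  │21.4 │Critical         
$2319.24│Inactive│19.7 │High             
$3210.33│Active  │75.8 │High             
$3462.21│Inactive│27.1 │Low              
$4273.48│Inactive│27.1 │High             
$4323.89│Pending │85.9 │Low              
$4395.30│Inactive│0.0  │Critical         
$4396.82│Inactive│13.0 │Critical         
$4563.04│Active  │51.5 │Medium           
                                         
                                         
                                         


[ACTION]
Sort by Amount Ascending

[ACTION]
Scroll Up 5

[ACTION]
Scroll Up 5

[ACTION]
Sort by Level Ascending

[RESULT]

Amount  │Status  │Score│Level  ▲         
────────┼────────┼─────┼────────         
$2041.92│Inactive│16.1 │Critical         
$2169.16│Active  │21.4 │Critical         
$4395.30│Inactive│0.0  │Critical         
$4396.82│Inactive│13.0 │Critical         
$514.41 │Active  │47.2 │High             
$2319.24│Inactive│19.7 │High             
$3210.33│Active  │75.8 │High             
$4273.48│Inactive│27.1 │High             
$3462.21│Inactive│27.1 │Low              
$4323.89│Pending │85.9 │Low              
$517.49 │Active  │85.0 │Medium           
$639.90 │Closed  │93.6 │Medium           
$699.20 │Closed  │67.5 │Medium           
$1367.44│Closed  │29.4 │Medium           
$4563.04│Active  │51.5 │Medium           
                                         
                                         
                                         


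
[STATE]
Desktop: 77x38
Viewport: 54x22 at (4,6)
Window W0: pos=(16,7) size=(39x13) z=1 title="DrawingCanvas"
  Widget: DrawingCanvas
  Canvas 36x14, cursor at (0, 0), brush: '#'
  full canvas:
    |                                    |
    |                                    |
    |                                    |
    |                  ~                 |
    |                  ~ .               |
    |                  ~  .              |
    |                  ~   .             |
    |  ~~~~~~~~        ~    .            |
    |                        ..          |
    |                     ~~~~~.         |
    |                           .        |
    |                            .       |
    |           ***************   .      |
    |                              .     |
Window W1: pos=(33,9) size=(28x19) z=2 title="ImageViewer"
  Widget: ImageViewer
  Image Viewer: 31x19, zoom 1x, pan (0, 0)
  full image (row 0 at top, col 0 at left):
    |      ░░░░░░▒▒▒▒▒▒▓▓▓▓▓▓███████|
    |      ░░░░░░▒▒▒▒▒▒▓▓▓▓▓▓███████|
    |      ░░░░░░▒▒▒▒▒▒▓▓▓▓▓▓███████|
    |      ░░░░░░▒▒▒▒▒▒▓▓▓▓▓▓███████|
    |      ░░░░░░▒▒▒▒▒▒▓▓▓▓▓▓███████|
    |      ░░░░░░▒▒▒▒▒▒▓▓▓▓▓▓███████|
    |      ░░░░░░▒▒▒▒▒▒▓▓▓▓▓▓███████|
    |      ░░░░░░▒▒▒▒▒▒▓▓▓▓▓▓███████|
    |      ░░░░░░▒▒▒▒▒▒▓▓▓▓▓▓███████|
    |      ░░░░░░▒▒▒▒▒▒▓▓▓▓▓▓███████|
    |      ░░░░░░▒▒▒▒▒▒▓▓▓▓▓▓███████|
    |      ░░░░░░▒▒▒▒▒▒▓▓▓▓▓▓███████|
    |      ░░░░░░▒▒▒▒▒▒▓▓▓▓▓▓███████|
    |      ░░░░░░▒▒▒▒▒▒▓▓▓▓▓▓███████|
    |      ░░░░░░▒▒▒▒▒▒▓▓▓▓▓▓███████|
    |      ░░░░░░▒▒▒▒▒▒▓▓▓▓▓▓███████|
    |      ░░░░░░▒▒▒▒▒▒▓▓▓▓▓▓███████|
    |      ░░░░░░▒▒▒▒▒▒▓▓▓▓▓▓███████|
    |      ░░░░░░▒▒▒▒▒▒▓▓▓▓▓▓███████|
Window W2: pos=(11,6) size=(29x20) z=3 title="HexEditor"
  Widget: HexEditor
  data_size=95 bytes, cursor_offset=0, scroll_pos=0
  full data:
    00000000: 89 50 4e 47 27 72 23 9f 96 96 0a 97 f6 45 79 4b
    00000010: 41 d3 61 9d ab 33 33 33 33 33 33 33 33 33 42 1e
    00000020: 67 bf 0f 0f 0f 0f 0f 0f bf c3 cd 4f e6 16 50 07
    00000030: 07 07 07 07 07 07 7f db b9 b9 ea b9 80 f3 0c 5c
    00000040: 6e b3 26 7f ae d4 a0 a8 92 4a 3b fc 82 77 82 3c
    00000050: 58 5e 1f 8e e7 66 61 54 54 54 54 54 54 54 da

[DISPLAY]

       ┏━━━━━━━━━━━━━━━━━━━━━━━━━━━┓                  
       ┃ HexEditor                 ┃━━━━━━━━━━━━━━┓   
       ┠───────────────────────────┨              ┃   
       ┃00000000  89 50 4e 47 27 72┃━━━━━━━━━━━━━━━━━━
       ┃00000010  41 d3 61 9d ab 33┃Viewer            
       ┃00000020  67 bf 0f 0f 0f 0f┃──────────────────
       ┃00000030  07 07 07 07 07 07┃░░░░░░▒▒▒▒▒▒▓▓▓▓▓▓
       ┃00000040  6e b3 26 7f ae d4┃░░░░░░▒▒▒▒▒▒▓▓▓▓▓▓
       ┃00000050  58 5e 1f 8e e7 66┃░░░░░░▒▒▒▒▒▒▓▓▓▓▓▓
       ┃                           ┃░░░░░░▒▒▒▒▒▒▓▓▓▓▓▓
       ┃                           ┃░░░░░░▒▒▒▒▒▒▓▓▓▓▓▓
       ┃                           ┃░░░░░░▒▒▒▒▒▒▓▓▓▓▓▓
       ┃                           ┃░░░░░░▒▒▒▒▒▒▓▓▓▓▓▓
       ┃                           ┃░░░░░░▒▒▒▒▒▒▓▓▓▓▓▓
       ┃                           ┃░░░░░░▒▒▒▒▒▒▓▓▓▓▓▓
       ┃                           ┃░░░░░░▒▒▒▒▒▒▓▓▓▓▓▓
       ┃                           ┃░░░░░░▒▒▒▒▒▒▓▓▓▓▓▓
       ┃                           ┃░░░░░░▒▒▒▒▒▒▓▓▓▓▓▓
       ┃                           ┃░░░░░░▒▒▒▒▒▒▓▓▓▓▓▓
       ┗━━━━━━━━━━━━━━━━━━━━━━━━━━━┛░░░░░░▒▒▒▒▒▒▓▓▓▓▓▓
                             ┃      ░░░░░░▒▒▒▒▒▒▓▓▓▓▓▓
                             ┗━━━━━━━━━━━━━━━━━━━━━━━━


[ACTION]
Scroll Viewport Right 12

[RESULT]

━━━━━━━━━━━━━━━━━━━━━━━┓                              
Editor                 ┃━━━━━━━━━━━━━━┓               
───────────────────────┨              ┃               
0000  89 50 4e 47 27 72┃━━━━━━━━━━━━━━━━━━━━┓         
0010  41 d3 61 9d ab 33┃Viewer              ┃         
0020  67 bf 0f 0f 0f 0f┃────────────────────┨         
0030  07 07 07 07 07 07┃░░░░░░▒▒▒▒▒▒▓▓▓▓▓▓██┃         
0040  6e b3 26 7f ae d4┃░░░░░░▒▒▒▒▒▒▓▓▓▓▓▓██┃         
0050  58 5e 1f 8e e7 66┃░░░░░░▒▒▒▒▒▒▓▓▓▓▓▓██┃         
                       ┃░░░░░░▒▒▒▒▒▒▓▓▓▓▓▓██┃         
                       ┃░░░░░░▒▒▒▒▒▒▓▓▓▓▓▓██┃         
                       ┃░░░░░░▒▒▒▒▒▒▓▓▓▓▓▓██┃         
                       ┃░░░░░░▒▒▒▒▒▒▓▓▓▓▓▓██┃         
                       ┃░░░░░░▒▒▒▒▒▒▓▓▓▓▓▓██┃         
                       ┃░░░░░░▒▒▒▒▒▒▓▓▓▓▓▓██┃         
                       ┃░░░░░░▒▒▒▒▒▒▓▓▓▓▓▓██┃         
                       ┃░░░░░░▒▒▒▒▒▒▓▓▓▓▓▓██┃         
                       ┃░░░░░░▒▒▒▒▒▒▓▓▓▓▓▓██┃         
                       ┃░░░░░░▒▒▒▒▒▒▓▓▓▓▓▓██┃         
━━━━━━━━━━━━━━━━━━━━━━━┛░░░░░░▒▒▒▒▒▒▓▓▓▓▓▓██┃         
                 ┃      ░░░░░░▒▒▒▒▒▒▓▓▓▓▓▓██┃         
                 ┗━━━━━━━━━━━━━━━━━━━━━━━━━━┛         


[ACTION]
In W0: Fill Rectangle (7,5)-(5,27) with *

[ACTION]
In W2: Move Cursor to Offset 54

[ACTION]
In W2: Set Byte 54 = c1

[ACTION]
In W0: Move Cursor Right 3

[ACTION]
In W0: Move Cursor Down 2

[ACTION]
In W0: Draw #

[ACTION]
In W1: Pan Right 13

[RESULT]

━━━━━━━━━━━━━━━━━━━━━━━┓                              
Editor                 ┃━━━━━━━━━━━━━━┓               
───────────────────────┨              ┃               
0000  89 50 4e 47 27 72┃━━━━━━━━━━━━━━━━━━━━┓         
0010  41 d3 61 9d ab 33┃Viewer              ┃         
0020  67 bf 0f 0f 0f 0f┃────────────────────┨         
0030  07 07 07 07 07 07┃▓▓▓▓▓███████        ┃         
0040  6e b3 26 7f ae d4┃▓▓▓▓▓███████        ┃         
0050  58 5e 1f 8e e7 66┃▓▓▓▓▓███████        ┃         
                       ┃▓▓▓▓▓███████        ┃         
                       ┃▓▓▓▓▓███████        ┃         
                       ┃▓▓▓▓▓███████        ┃         
                       ┃▓▓▓▓▓███████        ┃         
                       ┃▓▓▓▓▓███████        ┃         
                       ┃▓▓▓▓▓███████        ┃         
                       ┃▓▓▓▓▓███████        ┃         
                       ┃▓▓▓▓▓███████        ┃         
                       ┃▓▓▓▓▓███████        ┃         
                       ┃▓▓▓▓▓███████        ┃         
━━━━━━━━━━━━━━━━━━━━━━━┛▓▓▓▓▓███████        ┃         
                 ┃▒▒▒▒▒▓▓▓▓▓▓███████        ┃         
                 ┗━━━━━━━━━━━━━━━━━━━━━━━━━━┛         


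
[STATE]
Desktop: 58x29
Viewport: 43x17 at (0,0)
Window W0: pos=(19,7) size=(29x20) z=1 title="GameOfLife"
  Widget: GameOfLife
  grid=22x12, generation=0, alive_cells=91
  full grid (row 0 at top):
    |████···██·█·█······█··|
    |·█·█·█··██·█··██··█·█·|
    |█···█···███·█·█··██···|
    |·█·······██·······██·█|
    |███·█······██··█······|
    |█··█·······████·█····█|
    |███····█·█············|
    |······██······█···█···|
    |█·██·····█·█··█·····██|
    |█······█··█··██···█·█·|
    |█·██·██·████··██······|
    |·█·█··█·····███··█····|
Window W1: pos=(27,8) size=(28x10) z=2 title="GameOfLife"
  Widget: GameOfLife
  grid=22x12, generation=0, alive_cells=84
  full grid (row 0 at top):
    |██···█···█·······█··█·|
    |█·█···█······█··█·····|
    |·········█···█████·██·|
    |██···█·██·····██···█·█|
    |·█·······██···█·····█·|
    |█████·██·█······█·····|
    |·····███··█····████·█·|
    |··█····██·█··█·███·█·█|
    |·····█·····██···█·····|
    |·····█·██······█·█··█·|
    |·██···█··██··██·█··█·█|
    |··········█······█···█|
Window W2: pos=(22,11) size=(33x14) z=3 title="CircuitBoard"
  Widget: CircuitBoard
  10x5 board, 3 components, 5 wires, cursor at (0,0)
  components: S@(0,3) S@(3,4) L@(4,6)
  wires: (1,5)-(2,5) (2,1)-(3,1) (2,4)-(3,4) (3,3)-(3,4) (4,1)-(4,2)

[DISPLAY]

                                           
                                           
                                           
                                           
                                           
                                           
                                           
                   ┏━━━━━━━━━━━━━━━━━━━━━━━
                   ┃ GameOf┏━━━━━━━━━━━━━━━
                   ┠───────┃ GameOfLife    
                   ┃Gen: 0 ┠───────────────
                   ┃██┏━━━━━━━━━━━━━━━━━━━━
                   ┃·█┃ CircuitBoard       
                   ┃█·┠────────────────────
                   ┃·█┃   0 1 2 3 4 5 6 7 8
                   ┃██┃0  [.]          S   
                   ┃█·┃                    


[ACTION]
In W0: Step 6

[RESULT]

                                           
                                           
                                           
                                           
                                           
                                           
                                           
                   ┏━━━━━━━━━━━━━━━━━━━━━━━
                   ┃ GameOf┏━━━━━━━━━━━━━━━
                   ┠───────┃ GameOfLife    
                   ┃Gen: 6 ┠───────────────
                   ┃··┏━━━━━━━━━━━━━━━━━━━━
                   ┃··┃ CircuitBoard       
                   ┃██┠────────────────────
                   ┃··┃   0 1 2 3 4 5 6 7 8
                   ┃··┃0  [.]          S   
                   ┃··┃                    


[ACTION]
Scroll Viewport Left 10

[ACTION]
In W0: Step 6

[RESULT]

                                           
                                           
                                           
                                           
                                           
                                           
                                           
                   ┏━━━━━━━━━━━━━━━━━━━━━━━
                   ┃ GameOf┏━━━━━━━━━━━━━━━
                   ┠───────┃ GameOfLife    
                   ┃Gen: 12┠───────────────
                   ┃··┏━━━━━━━━━━━━━━━━━━━━
                   ┃··┃ CircuitBoard       
                   ┃·█┠────────────────────
                   ┃█·┃   0 1 2 3 4 5 6 7 8
                   ┃█·┃0  [.]          S   
                   ┃·█┃                    


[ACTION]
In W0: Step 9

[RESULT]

                                           
                                           
                                           
                                           
                                           
                                           
                                           
                   ┏━━━━━━━━━━━━━━━━━━━━━━━
                   ┃ GameOf┏━━━━━━━━━━━━━━━
                   ┠───────┃ GameOfLife    
                   ┃Gen: 21┠───────────────
                   ┃·█┏━━━━━━━━━━━━━━━━━━━━
                   ┃·█┃ CircuitBoard       
                   ┃··┠────────────────────
                   ┃··┃   0 1 2 3 4 5 6 7 8
                   ┃··┃0  [.]          S   
                   ┃··┃                    


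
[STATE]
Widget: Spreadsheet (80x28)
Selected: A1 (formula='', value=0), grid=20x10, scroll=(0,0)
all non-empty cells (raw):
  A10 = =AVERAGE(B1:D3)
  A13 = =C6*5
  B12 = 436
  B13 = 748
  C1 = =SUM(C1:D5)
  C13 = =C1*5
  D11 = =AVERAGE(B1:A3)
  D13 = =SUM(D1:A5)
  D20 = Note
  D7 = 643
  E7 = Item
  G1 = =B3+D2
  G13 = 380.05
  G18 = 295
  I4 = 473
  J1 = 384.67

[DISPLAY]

A1:                                                                             
       A       B       C       D       E       F       G       H       I       J
--------------------------------------------------------------------------------
  1      [0]       0#CIRC!         0       0       0       0       0       0  38
  2        0       0       0       0       0       0       0       0       0    
  3        0       0       0       0       0       0       0       0       0    
  4        0       0       0       0       0       0       0       0     473    
  5        0       0       0       0       0       0       0       0       0    
  6        0       0       0       0       0       0       0       0       0    
  7        0       0       0     643Item           0       0       0       0    
  8        0       0       0       0       0       0       0       0       0    
  9        0       0       0       0       0       0       0       0       0    
 10 #CIRC!         0       0       0       0       0       0       0       0    
 11        0       0       0       0       0       0       0       0       0    
 12        0     436       0       0       0       0       0       0       0    
 13        0     748#CIRC!  #CIRC!         0       0  380.05       0       0    
 14        0       0       0       0       0       0       0       0       0    
 15        0       0       0       0       0       0       0       0       0    
 16        0       0       0       0       0       0       0       0       0    
 17        0       0       0       0       0       0       0       0       0    
 18        0       0       0       0       0       0     295       0       0    
 19        0       0       0       0       0       0       0       0       0    
 20        0       0       0Note           0       0       0       0       0    
                                                                                
                                                                                
                                                                                
                                                                                
                                                                                


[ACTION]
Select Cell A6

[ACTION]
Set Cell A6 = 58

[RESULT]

A6: 58                                                                          
       A       B       C       D       E       F       G       H       I       J
--------------------------------------------------------------------------------
  1        0       0#CIRC!         0       0       0       0       0       0  38
  2        0       0       0       0       0       0       0       0       0    
  3        0       0       0       0       0       0       0       0       0    
  4        0       0       0       0       0       0       0       0     473    
  5        0       0       0       0       0       0       0       0       0    
  6     [58]       0       0       0       0       0       0       0       0    
  7        0       0       0     643Item           0       0       0       0    
  8        0       0       0       0       0       0       0       0       0    
  9        0       0       0       0       0       0       0       0       0    
 10 #CIRC!         0       0       0       0       0       0       0       0    
 11        0       0       0       0       0       0       0       0       0    
 12        0     436       0       0       0       0       0       0       0    
 13        0     748#CIRC!  #CIRC!         0       0  380.05       0       0    
 14        0       0       0       0       0       0       0       0       0    
 15        0       0       0       0       0       0       0       0       0    
 16        0       0       0       0       0       0       0       0       0    
 17        0       0       0       0       0       0       0       0       0    
 18        0       0       0       0       0       0     295       0       0    
 19        0       0       0       0       0       0       0       0       0    
 20        0       0       0Note           0       0       0       0       0    
                                                                                
                                                                                
                                                                                
                                                                                
                                                                                


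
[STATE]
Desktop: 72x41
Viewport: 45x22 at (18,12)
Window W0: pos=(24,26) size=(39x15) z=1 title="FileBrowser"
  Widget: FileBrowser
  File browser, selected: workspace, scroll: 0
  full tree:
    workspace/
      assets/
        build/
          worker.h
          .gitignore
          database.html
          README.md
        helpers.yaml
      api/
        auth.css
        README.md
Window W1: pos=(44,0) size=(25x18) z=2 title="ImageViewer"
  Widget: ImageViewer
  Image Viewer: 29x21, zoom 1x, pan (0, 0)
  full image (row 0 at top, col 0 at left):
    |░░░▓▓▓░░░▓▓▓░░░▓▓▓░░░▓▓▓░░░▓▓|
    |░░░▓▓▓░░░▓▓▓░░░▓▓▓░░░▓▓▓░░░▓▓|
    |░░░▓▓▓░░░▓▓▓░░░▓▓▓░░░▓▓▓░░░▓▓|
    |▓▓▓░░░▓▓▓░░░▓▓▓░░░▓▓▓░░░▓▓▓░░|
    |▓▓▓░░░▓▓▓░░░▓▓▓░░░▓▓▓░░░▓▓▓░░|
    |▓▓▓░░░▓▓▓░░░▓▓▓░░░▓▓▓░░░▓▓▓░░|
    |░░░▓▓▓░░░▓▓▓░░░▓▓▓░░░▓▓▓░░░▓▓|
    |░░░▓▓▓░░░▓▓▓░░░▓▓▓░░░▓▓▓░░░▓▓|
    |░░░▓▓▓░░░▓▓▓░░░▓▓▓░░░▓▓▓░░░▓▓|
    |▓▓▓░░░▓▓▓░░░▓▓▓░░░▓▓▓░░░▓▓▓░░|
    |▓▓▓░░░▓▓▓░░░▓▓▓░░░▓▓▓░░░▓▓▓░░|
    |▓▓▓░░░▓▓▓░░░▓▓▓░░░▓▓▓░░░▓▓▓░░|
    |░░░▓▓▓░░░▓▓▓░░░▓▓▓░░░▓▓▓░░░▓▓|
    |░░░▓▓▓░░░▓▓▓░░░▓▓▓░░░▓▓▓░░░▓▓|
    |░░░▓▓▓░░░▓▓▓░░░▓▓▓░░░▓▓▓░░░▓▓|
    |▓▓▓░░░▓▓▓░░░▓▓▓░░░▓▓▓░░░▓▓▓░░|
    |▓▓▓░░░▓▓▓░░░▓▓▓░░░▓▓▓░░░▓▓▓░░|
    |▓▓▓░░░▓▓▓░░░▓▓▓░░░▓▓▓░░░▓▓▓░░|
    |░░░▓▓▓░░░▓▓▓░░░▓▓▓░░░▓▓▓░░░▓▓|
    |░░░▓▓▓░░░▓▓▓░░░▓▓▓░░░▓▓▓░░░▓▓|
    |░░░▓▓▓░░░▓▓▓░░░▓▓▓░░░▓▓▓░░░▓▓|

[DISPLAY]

                          ┃▓▓▓░░░▓▓▓░░░▓▓▓░░░
                          ┃▓▓▓░░░▓▓▓░░░▓▓▓░░░
                          ┃▓▓▓░░░▓▓▓░░░▓▓▓░░░
                          ┃░░░▓▓▓░░░▓▓▓░░░▓▓▓
                          ┃░░░▓▓▓░░░▓▓▓░░░▓▓▓
                          ┗━━━━━━━━━━━━━━━━━━
                                             
                                             
                                             
                                             
                                             
                                             
                                             
                                             
      ┏━━━━━━━━━━━━━━━━━━━━━━━━━━━━━━━━━━━━━┓
      ┃ FileBrowser                         ┃
      ┠─────────────────────────────────────┨
      ┃> [-] workspace/                     ┃
      ┃    [+] assets/                      ┃
      ┃    [+] api/                         ┃
      ┃                                     ┃
      ┃                                     ┃


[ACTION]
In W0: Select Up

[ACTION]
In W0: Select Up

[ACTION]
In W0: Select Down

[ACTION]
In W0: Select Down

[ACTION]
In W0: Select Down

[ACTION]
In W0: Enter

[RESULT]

                          ┃▓▓▓░░░▓▓▓░░░▓▓▓░░░
                          ┃▓▓▓░░░▓▓▓░░░▓▓▓░░░
                          ┃▓▓▓░░░▓▓▓░░░▓▓▓░░░
                          ┃░░░▓▓▓░░░▓▓▓░░░▓▓▓
                          ┃░░░▓▓▓░░░▓▓▓░░░▓▓▓
                          ┗━━━━━━━━━━━━━━━━━━
                                             
                                             
                                             
                                             
                                             
                                             
                                             
                                             
      ┏━━━━━━━━━━━━━━━━━━━━━━━━━━━━━━━━━━━━━┓
      ┃ FileBrowser                         ┃
      ┠─────────────────────────────────────┨
      ┃  [-] workspace/                     ┃
      ┃    [+] assets/                      ┃
      ┃  > [-] api/                         ┃
      ┃      auth.css                       ┃
      ┃      README.md                      ┃


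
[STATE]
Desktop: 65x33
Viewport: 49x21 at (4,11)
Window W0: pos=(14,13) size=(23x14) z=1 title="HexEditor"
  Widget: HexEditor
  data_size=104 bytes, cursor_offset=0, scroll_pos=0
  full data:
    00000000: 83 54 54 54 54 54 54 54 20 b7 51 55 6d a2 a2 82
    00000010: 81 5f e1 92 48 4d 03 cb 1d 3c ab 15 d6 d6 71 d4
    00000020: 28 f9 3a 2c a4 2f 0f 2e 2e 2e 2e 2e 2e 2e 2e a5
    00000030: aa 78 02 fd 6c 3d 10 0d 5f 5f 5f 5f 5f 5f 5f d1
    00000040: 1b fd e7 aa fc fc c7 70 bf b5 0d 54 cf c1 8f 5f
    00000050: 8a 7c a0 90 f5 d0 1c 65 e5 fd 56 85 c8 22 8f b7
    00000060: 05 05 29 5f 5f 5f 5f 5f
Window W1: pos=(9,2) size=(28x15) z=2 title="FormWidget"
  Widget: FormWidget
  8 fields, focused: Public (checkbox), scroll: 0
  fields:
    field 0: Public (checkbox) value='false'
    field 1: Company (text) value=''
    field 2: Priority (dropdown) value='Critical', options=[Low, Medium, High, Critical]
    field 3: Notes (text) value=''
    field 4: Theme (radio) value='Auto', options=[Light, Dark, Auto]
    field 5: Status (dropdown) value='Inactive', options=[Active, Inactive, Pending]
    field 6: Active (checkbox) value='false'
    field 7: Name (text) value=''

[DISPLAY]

     ┃  Active:     [ ]         ┃                
     ┃  Name:       [          ]┃                
     ┃                          ┃                
     ┃                          ┃                
     ┃                          ┃                
     ┗━━━━━━━━━━━━━━━━━━━━━━━━━━┛                
          ┃00000010  81 5f e1 92┃                
          ┃00000020  28 f9 3a 2c┃                
          ┃00000030  aa 78 02 fd┃                
          ┃00000040  1b fd e7 aa┃                
          ┃00000050  8a 7c a0 90┃                
          ┃00000060  05 05 29 5f┃                
          ┃                     ┃                
          ┃                     ┃                
          ┃                     ┃                
          ┗━━━━━━━━━━━━━━━━━━━━━┛                
                                                 
                                                 
                                                 
                                                 
                                                 


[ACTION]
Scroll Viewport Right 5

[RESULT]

┃  Active:     [ ]         ┃                     
┃  Name:       [          ]┃                     
┃                          ┃                     
┃                          ┃                     
┃                          ┃                     
┗━━━━━━━━━━━━━━━━━━━━━━━━━━┛                     
     ┃00000010  81 5f e1 92┃                     
     ┃00000020  28 f9 3a 2c┃                     
     ┃00000030  aa 78 02 fd┃                     
     ┃00000040  1b fd e7 aa┃                     
     ┃00000050  8a 7c a0 90┃                     
     ┃00000060  05 05 29 5f┃                     
     ┃                     ┃                     
     ┃                     ┃                     
     ┃                     ┃                     
     ┗━━━━━━━━━━━━━━━━━━━━━┛                     
                                                 
                                                 
                                                 
                                                 
                                                 


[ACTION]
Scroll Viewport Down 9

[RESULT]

┃  Name:       [          ]┃                     
┃                          ┃                     
┃                          ┃                     
┃                          ┃                     
┗━━━━━━━━━━━━━━━━━━━━━━━━━━┛                     
     ┃00000010  81 5f e1 92┃                     
     ┃00000020  28 f9 3a 2c┃                     
     ┃00000030  aa 78 02 fd┃                     
     ┃00000040  1b fd e7 aa┃                     
     ┃00000050  8a 7c a0 90┃                     
     ┃00000060  05 05 29 5f┃                     
     ┃                     ┃                     
     ┃                     ┃                     
     ┃                     ┃                     
     ┗━━━━━━━━━━━━━━━━━━━━━┛                     
                                                 
                                                 
                                                 
                                                 
                                                 
                                                 


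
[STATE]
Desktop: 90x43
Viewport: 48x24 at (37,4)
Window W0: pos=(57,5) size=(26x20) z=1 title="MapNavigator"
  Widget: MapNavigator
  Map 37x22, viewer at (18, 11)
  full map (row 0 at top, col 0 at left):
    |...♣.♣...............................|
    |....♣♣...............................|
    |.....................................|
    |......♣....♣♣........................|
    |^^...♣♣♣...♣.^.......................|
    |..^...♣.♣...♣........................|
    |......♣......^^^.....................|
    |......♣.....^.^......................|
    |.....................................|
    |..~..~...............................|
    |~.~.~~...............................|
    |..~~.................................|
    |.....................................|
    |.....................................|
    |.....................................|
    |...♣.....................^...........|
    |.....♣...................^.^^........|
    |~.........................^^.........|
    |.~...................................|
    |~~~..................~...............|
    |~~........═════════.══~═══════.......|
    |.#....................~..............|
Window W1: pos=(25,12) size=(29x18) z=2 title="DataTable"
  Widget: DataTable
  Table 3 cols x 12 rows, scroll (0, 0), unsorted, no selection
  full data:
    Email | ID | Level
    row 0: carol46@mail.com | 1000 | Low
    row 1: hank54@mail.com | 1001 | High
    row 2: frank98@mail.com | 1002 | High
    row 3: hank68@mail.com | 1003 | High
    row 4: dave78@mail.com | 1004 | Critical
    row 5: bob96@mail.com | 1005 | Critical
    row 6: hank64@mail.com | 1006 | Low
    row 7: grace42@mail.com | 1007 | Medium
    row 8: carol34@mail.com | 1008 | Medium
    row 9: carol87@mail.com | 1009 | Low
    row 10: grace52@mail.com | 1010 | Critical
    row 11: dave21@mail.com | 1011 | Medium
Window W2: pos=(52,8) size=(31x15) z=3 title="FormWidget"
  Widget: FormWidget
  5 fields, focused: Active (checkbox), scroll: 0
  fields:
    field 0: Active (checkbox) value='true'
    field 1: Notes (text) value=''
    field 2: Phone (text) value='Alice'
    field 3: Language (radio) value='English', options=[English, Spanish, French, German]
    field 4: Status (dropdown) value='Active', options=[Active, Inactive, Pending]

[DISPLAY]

                                                
                    ┏━━━━━━━━━━━━━━━━━━━━━━━━┓  
                    ┃ MapNavigator           ┃  
                    ┠────────────────────────┨  
               ┏━━━━━━━━━━━━━━━━━━━━━━━━━━━━━┓  
               ┃ FormWidget                  ┃  
               ┠─────────────────────────────┨  
               ┃> Active:     [x]            ┃  
━━━━━━━━━━━━━━━┃  Notes:      [             ]┃  
               ┃  Phone:      [Alice        ]┃  
───────────────┃  Language:   (●) English  ( ┃  
     │ID  │Leve┃  Status:     [Active      ▼]┃  
─────┼────┼────┃                             ┃  
l.com│1000│Low ┃                             ┃  
.com │1001│High┃                             ┃  
l.com│1002│High┃                             ┃  
.com │1003│High┃                             ┃  
.com │1004│Crit┃                             ┃  
com  │1005│Crit┗━━━━━━━━━━━━━━━━━━━━━━━━━━━━━┛  
.com │1006│Low  ┃   ┃........................┃  
l.com│1007│Mediu┃   ┗━━━━━━━━━━━━━━━━━━━━━━━━┛  
l.com│1008│Mediu┃                               
l.com│1009│Low  ┃                               
l.com│1010│Criti┃                               


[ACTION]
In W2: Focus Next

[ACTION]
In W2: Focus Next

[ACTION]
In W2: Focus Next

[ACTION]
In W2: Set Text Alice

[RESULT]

                                                
                    ┏━━━━━━━━━━━━━━━━━━━━━━━━┓  
                    ┃ MapNavigator           ┃  
                    ┠────────────────────────┨  
               ┏━━━━━━━━━━━━━━━━━━━━━━━━━━━━━┓  
               ┃ FormWidget                  ┃  
               ┠─────────────────────────────┨  
               ┃  Active:     [x]            ┃  
━━━━━━━━━━━━━━━┃  Notes:      [             ]┃  
               ┃  Phone:      [Alice        ]┃  
───────────────┃> Language:   (●) English  ( ┃  
     │ID  │Leve┃  Status:     [Active      ▼]┃  
─────┼────┼────┃                             ┃  
l.com│1000│Low ┃                             ┃  
.com │1001│High┃                             ┃  
l.com│1002│High┃                             ┃  
.com │1003│High┃                             ┃  
.com │1004│Crit┃                             ┃  
com  │1005│Crit┗━━━━━━━━━━━━━━━━━━━━━━━━━━━━━┛  
.com │1006│Low  ┃   ┃........................┃  
l.com│1007│Mediu┃   ┗━━━━━━━━━━━━━━━━━━━━━━━━┛  
l.com│1008│Mediu┃                               
l.com│1009│Low  ┃                               
l.com│1010│Criti┃                               
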